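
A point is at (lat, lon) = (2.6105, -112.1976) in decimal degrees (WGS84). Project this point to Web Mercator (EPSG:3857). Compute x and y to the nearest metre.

Web Mercator is spherical with R = a = 6378137 m.
x = R·λ = 6378137 × -1.958217533 = -12489779.700 m.
y = R·ln tan(π/4 + φ/2) = 6378137 × 0.045577592 = 290700.125 m.

x -12489780 m, y 290700 m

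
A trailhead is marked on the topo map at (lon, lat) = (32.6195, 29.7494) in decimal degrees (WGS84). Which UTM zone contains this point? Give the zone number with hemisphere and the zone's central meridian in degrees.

UTM zone = ⌊(λ + 180)/6⌋ + 1; 32.6195° ∈ [30°, 36°) → zone 36.
Hemisphere: N (φ ≥ 0).
Central meridian λ₀ = 6×36 − 183 = 33°.

Zone 36N, central meridian 33°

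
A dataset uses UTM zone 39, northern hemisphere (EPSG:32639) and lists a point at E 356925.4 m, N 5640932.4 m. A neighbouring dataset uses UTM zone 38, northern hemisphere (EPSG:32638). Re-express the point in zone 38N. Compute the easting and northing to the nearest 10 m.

UTM 39N → geographic: φ = 50.90229990°, λ = 48.96520030°.
UTM 38N (λ₀ = 45°) forward: E = 778774.973 m, N = 5646452.066 m.

E 778770 m, N 5646450 m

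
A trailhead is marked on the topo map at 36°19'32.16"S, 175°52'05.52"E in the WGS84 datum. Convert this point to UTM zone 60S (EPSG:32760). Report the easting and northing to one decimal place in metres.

E 398412.5 m, N 5979342.4 m

Zone 60 central meridian λ₀ = 6×60 − 183 = 177°; Δλ = -1.1318°.
Transverse Mercator on WGS84 with k₀ = 0.9996 gives E = 398412.531 m, N = 5979342.355 m.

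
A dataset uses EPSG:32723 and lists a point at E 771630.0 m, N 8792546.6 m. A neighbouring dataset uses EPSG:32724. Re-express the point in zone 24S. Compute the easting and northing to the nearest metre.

E 115670 m, N 8791428 m

UTM 23S → geographic: φ = -10.91280006°, λ = -42.51500023°.
UTM 24S (λ₀ = -39°) forward: E = 115670.084 m, N = 8791428.362 m.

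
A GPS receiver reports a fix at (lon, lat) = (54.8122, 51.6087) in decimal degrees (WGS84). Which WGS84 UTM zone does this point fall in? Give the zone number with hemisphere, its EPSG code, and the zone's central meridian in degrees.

UTM zone = ⌊(λ + 180)/6⌋ + 1; 54.8122° ∈ [54°, 60°) → zone 40.
Hemisphere: N (φ ≥ 0).
Central meridian λ₀ = 6×40 − 183 = 57°.
EPSG code: 32640.

Zone 40N (EPSG:32640), central meridian 57°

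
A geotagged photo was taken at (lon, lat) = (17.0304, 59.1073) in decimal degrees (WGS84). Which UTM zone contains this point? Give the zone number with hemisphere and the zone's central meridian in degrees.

Zone 33N, central meridian 15°

UTM zone = ⌊(λ + 180)/6⌋ + 1; 17.0304° ∈ [12°, 18°) → zone 33.
Hemisphere: N (φ ≥ 0).
Central meridian λ₀ = 6×33 − 183 = 15°.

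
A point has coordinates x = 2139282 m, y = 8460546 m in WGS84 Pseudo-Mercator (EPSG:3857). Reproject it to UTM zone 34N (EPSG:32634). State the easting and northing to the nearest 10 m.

Web Mercator inverse (R = 6378137 m) → φ = 60.27199882°, λ = 19.21749718°.
UTM 34N forward: E = 401401.476 m, N = 6683035.739 m.

E 401400 m, N 6683040 m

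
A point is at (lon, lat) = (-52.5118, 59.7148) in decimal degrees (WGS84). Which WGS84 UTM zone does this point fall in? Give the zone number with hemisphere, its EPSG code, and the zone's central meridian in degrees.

Zone 22N (EPSG:32622), central meridian -51°

UTM zone = ⌊(λ + 180)/6⌋ + 1; -52.5118° ∈ [-54°, -48°) → zone 22.
Hemisphere: N (φ ≥ 0).
Central meridian λ₀ = 6×22 − 183 = -51°.
EPSG code: 32622.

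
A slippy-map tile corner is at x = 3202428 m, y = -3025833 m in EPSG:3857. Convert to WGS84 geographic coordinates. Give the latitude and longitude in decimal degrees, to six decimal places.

R = 6378137 m. λ = x/R = 28.76790019°.
φ = 2·arctan(exp(y/R)) − 90° = 2·arctan(0.62225) − 90° = -26.21579726°.

lat -26.215797°, lon 28.767900°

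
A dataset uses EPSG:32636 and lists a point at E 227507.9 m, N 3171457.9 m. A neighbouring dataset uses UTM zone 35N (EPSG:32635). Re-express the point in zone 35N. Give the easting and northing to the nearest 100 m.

UTM 36N → geographic: φ = 28.64160022°, λ = 30.21249975°.
UTM 35N (λ₀ = 27°) forward: E = 814060.057 m, N = 3172502.130 m.

E 814100 m, N 3172500 m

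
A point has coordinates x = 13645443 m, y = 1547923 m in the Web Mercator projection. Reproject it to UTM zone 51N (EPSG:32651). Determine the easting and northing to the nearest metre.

E 454502 m, N 1522407 m

Web Mercator inverse (R = 6378137 m) → φ = 13.77070345°, λ = 122.57910005°.
UTM 51N forward: E = 454501.617 m, N = 1522407.265 m.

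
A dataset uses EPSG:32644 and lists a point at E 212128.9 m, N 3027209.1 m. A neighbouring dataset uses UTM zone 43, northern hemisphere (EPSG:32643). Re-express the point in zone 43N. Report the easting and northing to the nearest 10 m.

UTM 44N → geographic: φ = 27.33780017°, λ = 78.09049977°.
UTM 43N (λ₀ = 75°) forward: E = 805789.332 m, N = 3027640.353 m.

E 805790 m, N 3027640 m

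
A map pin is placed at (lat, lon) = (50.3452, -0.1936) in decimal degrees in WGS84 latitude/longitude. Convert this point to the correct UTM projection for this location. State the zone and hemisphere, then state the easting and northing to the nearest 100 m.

Longitude -0.1936° lies in the 6° band [-6°, 0°), giving zone 30; latitude is north of the equator, so 30N.
Zone 30 central meridian λ₀ = 6×30 − 183 = -3°; Δλ = +2.8064°.
Transverse Mercator on WGS84 with k₀ = 0.9996 gives E = 699667.941 m, N = 5580778.932 m.

Zone 30N: E 699700 m, N 5580800 m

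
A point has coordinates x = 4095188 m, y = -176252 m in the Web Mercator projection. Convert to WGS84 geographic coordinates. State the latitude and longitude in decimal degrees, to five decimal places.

lat -1.58310°, lon 36.78770°

R = 6378137 m. λ = x/R = 36.78769972°.
φ = 2·arctan(exp(y/R)) − 90° = 2·arctan(0.97274) − 90° = -1.58309719°.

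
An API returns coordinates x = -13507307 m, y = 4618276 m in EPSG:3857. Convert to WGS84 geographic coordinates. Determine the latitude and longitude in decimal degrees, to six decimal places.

R = 6378137 m. λ = x/R = -121.33820325°.
φ = 2·arctan(exp(y/R)) − 90° = 2·arctan(2.06283) − 90° = 38.27449745°.

lat 38.274497°, lon -121.338203°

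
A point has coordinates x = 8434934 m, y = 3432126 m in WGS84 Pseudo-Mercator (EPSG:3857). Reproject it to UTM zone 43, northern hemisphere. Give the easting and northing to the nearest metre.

E 574900 m, N 3257294 m

Web Mercator inverse (R = 6378137 m) → φ = 29.44279860°, λ = 75.77230133°.
UTM 43N forward: E = 574900.447 m, N = 3257293.674 m.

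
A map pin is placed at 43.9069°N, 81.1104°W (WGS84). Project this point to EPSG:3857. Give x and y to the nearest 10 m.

x -9029170 m, y 5451050 m

Web Mercator is spherical with R = a = 6378137 m.
x = R·λ = 6378137 × -1.415643538 = -9029168.426 m.
y = R·ln tan(π/4 + φ/2) = 6378137 × 0.854645491 = 5451046.029 m.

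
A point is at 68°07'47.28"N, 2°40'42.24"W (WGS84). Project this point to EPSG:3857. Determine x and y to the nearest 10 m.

x -298160 m, y 10485680 m

Web Mercator is spherical with R = a = 6378137 m.
x = R·λ = 6378137 × -0.046746899 = -298158.124 m.
y = R·ln tan(π/4 + φ/2) = 6378137 × 1.644003217 = 10485677.745 m.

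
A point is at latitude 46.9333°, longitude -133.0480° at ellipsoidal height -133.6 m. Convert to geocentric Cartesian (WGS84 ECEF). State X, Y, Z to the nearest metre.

X -2978242 m, Y -3188414 m, Z 4636607 m

WGS84: a = 6378137 m, e² = 0.006694380; N(φ) = a/√(1−e²sin²φ) = 6389561.858 m.
X = (N+h)·cosφ·cosλ = -2978242.304 m; Y = (N+h)·cosφ·sinλ = -3188414.385 m; Z = (N(1−e²)+h)·sinφ = 4636606.978 m.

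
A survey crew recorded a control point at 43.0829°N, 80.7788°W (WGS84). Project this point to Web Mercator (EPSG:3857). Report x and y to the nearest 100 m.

x -8992300 m, y 5324600 m

Web Mercator is spherical with R = a = 6378137 m.
x = R·λ = 6378137 × -1.409856026 = -8992254.883 m.
y = R·ln tan(π/4 + φ/2) = 6378137 × 0.834820355 = 5324598.597 m.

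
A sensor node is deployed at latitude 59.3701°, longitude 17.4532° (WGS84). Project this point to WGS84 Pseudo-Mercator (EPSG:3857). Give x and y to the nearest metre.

x 1942881 m, y 8260813 m

Web Mercator is spherical with R = a = 6378137 m.
x = R·λ = 6378137 × 0.304615805 = 1942881.337 m.
y = R·ln tan(π/4 + φ/2) = 6378137 × 1.295176529 = 8260813.343 m.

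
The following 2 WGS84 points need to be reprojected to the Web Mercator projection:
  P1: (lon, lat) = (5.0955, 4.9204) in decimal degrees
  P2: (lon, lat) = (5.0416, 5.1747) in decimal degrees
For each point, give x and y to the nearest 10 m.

Web Mercator: x = R·λ, y = R·ln tan(π/4+φ/2), R = 6378137 m.
P1 (4.9204°, 5.0955°) → (567228.465, 548410.916) m.
P2 (5.1747°, 5.0416°) → (561228.345, 576829.693) m.

P1: x 567230 m, y 548410 m; P2: x 561230 m, y 576830 m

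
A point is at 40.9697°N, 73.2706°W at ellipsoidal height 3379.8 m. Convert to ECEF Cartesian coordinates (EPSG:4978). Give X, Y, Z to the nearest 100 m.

WGS84: a = 6378137 m, e² = 0.006694380; N(φ) = a/√(1−e²sin²φ) = 6387334.504 m.
X = (N+h)·cosφ·cosλ = 1388986.449 m; Y = (N+h)·cosφ·sinλ = -4621116.536 m; Z = (N(1−e²)+h)·sinφ = 4162099.075 m.

X 1389000 m, Y -4621100 m, Z 4162100 m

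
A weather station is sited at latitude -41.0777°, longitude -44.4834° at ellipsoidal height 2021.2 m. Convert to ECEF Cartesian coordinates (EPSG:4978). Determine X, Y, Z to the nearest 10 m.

WGS84: a = 6378137 m, e² = 0.006694380; N(φ) = a/√(1−e²sin²φ) = 6387374.531 m.
X = (N+h)·cosφ·cosλ = 3436312.435 m; Y = (N+h)·cosφ·sinλ = -3374898.368 m; Z = (N(1−e²)+h)·sinφ = -4170259.803 m.

X 3436310 m, Y -3374900 m, Z -4170260 m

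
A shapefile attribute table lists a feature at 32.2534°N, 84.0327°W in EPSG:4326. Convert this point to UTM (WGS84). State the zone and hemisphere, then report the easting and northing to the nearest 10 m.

Longitude -84.0327° lies in the 6° band [-90°, -84°), giving zone 16; latitude is north of the equator, so 16N.
Zone 16 central meridian λ₀ = 6×16 − 183 = -87°; Δλ = +2.9673°.
Transverse Mercator on WGS84 with k₀ = 0.9996 gives E = 779557.958 m, N = 3572389.072 m.

Zone 16N: E 779560 m, N 3572390 m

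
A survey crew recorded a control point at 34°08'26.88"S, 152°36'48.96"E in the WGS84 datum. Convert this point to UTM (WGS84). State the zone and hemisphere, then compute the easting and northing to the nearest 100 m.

Longitude 152.6136° lies in the 6° band [150°, 156°), giving zone 56; latitude is south of the equator, so 56S.
Zone 56 central meridian λ₀ = 6×56 − 183 = 153°; Δλ = -0.3864°.
Transverse Mercator on WGS84 with k₀ = 0.9996 gives E = 464375.679 m, N = 6222164.801 m.

Zone 56S: E 464400 m, N 6222200 m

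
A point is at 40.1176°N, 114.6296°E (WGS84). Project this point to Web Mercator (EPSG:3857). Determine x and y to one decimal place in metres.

x 12760508.7 m, y 4883046.3 m

Web Mercator is spherical with R = a = 6378137 m.
x = R·λ = 6378137 × 2.000663940 = 12760508.702 m.
y = R·ln tan(π/4 + φ/2) = 6378137 × 0.765591322 = 4883046.336 m.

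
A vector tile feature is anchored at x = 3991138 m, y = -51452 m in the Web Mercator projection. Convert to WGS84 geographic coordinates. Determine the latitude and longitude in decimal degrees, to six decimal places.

R = 6378137 m. λ = x/R = 35.85300266°.
φ = 2·arctan(exp(y/R)) − 90° = 2·arctan(0.99197) − 90° = -0.46219617°.

lat -0.462196°, lon 35.853003°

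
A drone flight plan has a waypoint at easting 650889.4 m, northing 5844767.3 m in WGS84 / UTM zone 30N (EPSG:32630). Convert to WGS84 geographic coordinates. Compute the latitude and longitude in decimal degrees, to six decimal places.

Zone 30N: λ₀ = -3°, k₀ = 0.9996, false easting 500000 m.
Meridian distance M = (N − FN)/k₀ = 5847106.1 m.
Inverse transverse Mercator on WGS84 gives φ = 52.73170023°, λ = -0.76529981°.

lat 52.731700°, lon -0.765300°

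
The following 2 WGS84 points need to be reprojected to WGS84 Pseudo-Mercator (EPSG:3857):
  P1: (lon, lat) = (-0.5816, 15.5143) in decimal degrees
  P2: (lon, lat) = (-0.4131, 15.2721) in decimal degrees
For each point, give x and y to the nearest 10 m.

Web Mercator: x = R·λ, y = R·ln tan(π/4+φ/2), R = 6378137 m.
P1 (15.5143°, -0.5816°) → (-64743.416, 1748543.564) m.
P2 (15.2721°, -0.4131°) → (-45986.082, 1720578.777) m.

P1: x -64740 m, y 1748540 m; P2: x -45990 m, y 1720580 m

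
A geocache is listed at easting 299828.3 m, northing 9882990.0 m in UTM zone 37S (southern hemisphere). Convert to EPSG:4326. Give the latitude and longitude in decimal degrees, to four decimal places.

Zone 37S: λ₀ = 39°, k₀ = 0.9996, false easting 500000 m, false northing 10000000 m.
Meridian distance M = (N − FN)/k₀ = -117056.8 m.
Inverse transverse Mercator on WGS84 gives φ = -1.05809984°, λ = 37.20110014°.

lat -1.0581°, lon 37.2011°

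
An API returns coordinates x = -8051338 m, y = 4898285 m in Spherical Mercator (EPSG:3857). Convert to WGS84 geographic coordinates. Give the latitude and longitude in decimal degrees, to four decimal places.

lat 40.2222°, lon -72.3264°

R = 6378137 m. λ = x/R = -72.32639983°.
φ = 2·arctan(exp(y/R)) − 90° = 2·arctan(2.15541) − 90° = 40.22220336°.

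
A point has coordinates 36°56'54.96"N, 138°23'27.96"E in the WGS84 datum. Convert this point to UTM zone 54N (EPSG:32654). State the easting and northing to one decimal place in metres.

E 267691.7 m, N 4092350.9 m

Zone 54 central meridian λ₀ = 6×54 − 183 = 141°; Δλ = -2.6089°.
Transverse Mercator on WGS84 with k₀ = 0.9996 gives E = 267691.714 m, N = 4092350.867 m.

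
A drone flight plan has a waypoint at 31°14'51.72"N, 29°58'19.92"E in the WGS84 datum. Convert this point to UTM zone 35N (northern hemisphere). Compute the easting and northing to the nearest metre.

Zone 35 central meridian λ₀ = 6×35 − 183 = 27°; Δλ = +2.9722°.
Transverse Mercator on WGS84 with k₀ = 0.9996 gives E = 783067.206 m, N = 3460864.555 m.

E 783067 m, N 3460865 m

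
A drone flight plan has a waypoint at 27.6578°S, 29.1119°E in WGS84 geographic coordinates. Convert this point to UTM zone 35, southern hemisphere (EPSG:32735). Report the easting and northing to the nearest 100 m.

E 708300 m, N 6938900 m

Zone 35 central meridian λ₀ = 6×35 − 183 = 27°; Δλ = +2.1119°.
Transverse Mercator on WGS84 with k₀ = 0.9996 gives E = 708326.637 m, N = 6938921.192 m.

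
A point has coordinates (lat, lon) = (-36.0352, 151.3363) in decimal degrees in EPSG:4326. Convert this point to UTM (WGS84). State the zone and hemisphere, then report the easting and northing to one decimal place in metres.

Longitude 151.3363° lies in the 6° band [150°, 156°), giving zone 56; latitude is south of the equator, so 56S.
Zone 56 central meridian λ₀ = 6×56 − 183 = 153°; Δλ = -1.6637°.
Transverse Mercator on WGS84 with k₀ = 0.9996 gives E = 350114.795 m, N = 6010866.964 m.

Zone 56S: E 350114.8 m, N 6010867.0 m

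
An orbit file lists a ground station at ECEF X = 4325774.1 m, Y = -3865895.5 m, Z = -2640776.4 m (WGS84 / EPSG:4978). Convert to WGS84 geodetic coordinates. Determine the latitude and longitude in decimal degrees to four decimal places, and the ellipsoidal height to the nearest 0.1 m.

lat -24.6199°, lon -41.7868°, h -193.0 m

λ = atan2(Y, X) = -41.78679987°; p = √(X²+Y²) = 5801505.8 m.
Bowring's method on WGS84 (a = 6378137 m, b = 6356752.314 m) gives φ = -24.61989977°, h = -192.955 m.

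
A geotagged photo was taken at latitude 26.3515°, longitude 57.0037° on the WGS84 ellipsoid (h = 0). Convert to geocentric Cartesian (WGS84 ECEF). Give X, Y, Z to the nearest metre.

X 3114559 m, Y 4796679 m, Z 2814011 m

WGS84: a = 6378137 m, e² = 0.006694380; N(φ) = a/√(1−e²sin²φ) = 6382347.455 m.
X = (N+h)·cosφ·cosλ = 3114559.207 m; Y = (N+h)·cosφ·sinλ = 4796678.712 m; Z = (N(1−e²)+h)·sinφ = 2814011.034 m.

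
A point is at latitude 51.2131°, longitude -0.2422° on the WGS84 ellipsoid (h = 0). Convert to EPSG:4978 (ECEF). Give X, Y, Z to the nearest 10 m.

X 4003540 m, Y -16920 m, Z 4948430 m

WGS84: a = 6378137 m, e² = 0.006694380; N(φ) = a/√(1−e²sin²φ) = 6391148.065 m.
X = (N+h)·cosφ·cosλ = 4003543.046 m; Y = (N+h)·cosφ·sinλ = -16923.828 m; Z = (N(1−e²)+h)·sinφ = 4948429.900 m.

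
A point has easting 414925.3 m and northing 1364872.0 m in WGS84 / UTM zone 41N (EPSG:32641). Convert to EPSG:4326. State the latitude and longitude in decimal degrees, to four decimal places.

lat 12.3454°, lon 62.2175°

Zone 41N: λ₀ = 63°, k₀ = 0.9996, false easting 500000 m.
Meridian distance M = (N − FN)/k₀ = 1365418.2 m.
Inverse transverse Mercator on WGS84 gives φ = 12.34540019°, λ = 62.21749970°.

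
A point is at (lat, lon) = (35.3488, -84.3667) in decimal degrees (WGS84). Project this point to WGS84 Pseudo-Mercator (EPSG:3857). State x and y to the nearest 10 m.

Web Mercator is spherical with R = a = 6378137 m.
x = R·λ = 6378137 × -1.472476694 = -9391658.084 m.
y = R·ln tan(π/4 + φ/2) = 6378137 × 0.660284230 = 4211383.279 m.

x -9391660 m, y 4211380 m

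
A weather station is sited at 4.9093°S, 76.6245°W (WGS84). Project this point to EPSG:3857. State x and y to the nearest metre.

x -8529800 m, y -547171 m

Web Mercator is spherical with R = a = 6378137 m.
x = R·λ = 6378137 × -1.337349813 = -8529800.322 m.
y = R·ln tan(π/4 + φ/2) = 6378137 × -0.085788485 = -547170.709 m.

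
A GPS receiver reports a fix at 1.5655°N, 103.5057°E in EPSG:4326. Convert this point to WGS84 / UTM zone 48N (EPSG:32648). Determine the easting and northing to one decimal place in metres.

E 333764.5 m, N 173094.5 m

Zone 48 central meridian λ₀ = 6×48 − 183 = 105°; Δλ = -1.4943°.
Transverse Mercator on WGS84 with k₀ = 0.9996 gives E = 333764.526 m, N = 173094.452 m.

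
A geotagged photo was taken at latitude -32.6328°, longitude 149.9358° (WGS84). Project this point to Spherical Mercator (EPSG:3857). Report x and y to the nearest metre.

x 16690777 m, y -3846665 m

Web Mercator is spherical with R = a = 6378137 m.
x = R·λ = 6378137 × 2.616873377 = 16690776.908 m.
y = R·ln tan(π/4 + φ/2) = 6378137 × -0.603101677 = -3846665.119 m.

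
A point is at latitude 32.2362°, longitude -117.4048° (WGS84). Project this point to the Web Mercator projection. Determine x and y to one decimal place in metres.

x -13069442.6 m, y 3794355.6 m

Web Mercator is spherical with R = a = 6378137 m.
x = R·λ = 6378137 × -2.049100318 = -13069442.553 m.
y = R·ln tan(π/4 + φ/2) = 6378137 × 0.594900304 = 3794355.639 m.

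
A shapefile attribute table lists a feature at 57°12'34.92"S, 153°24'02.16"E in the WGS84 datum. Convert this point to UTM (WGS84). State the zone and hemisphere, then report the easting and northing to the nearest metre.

Longitude 153.4006° lies in the 6° band [150°, 156°), giving zone 56; latitude is south of the equator, so 56S.
Zone 56 central meridian λ₀ = 6×56 − 183 = 153°; Δλ = +0.4006°.
Transverse Mercator on WGS84 with k₀ = 0.9996 gives E = 524198.475 m, N = 3659199.745 m.

Zone 56S: E 524198 m, N 3659200 m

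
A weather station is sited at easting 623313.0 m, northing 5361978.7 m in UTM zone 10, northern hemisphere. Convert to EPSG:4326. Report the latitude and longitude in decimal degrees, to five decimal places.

lat 48.39890°, lon -121.33400°

Zone 10N: λ₀ = -123°, k₀ = 0.9996, false easting 500000 m.
Meridian distance M = (N − FN)/k₀ = 5364124.3 m.
Inverse transverse Mercator on WGS84 gives φ = 48.39890040°, λ = -121.33400005°.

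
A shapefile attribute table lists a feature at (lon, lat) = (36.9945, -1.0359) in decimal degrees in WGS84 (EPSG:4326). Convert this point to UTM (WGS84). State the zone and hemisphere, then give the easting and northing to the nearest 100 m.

Zone 37S: E 276800 m, N 9885400 m

Longitude 36.9945° lies in the 6° band [36°, 42°), giving zone 37; latitude is south of the equator, so 37S.
Zone 37 central meridian λ₀ = 6×37 − 183 = 39°; Δλ = -2.0055°.
Transverse Mercator on WGS84 with k₀ = 0.9996 gives E = 276828.438 m, N = 9885431.166 m.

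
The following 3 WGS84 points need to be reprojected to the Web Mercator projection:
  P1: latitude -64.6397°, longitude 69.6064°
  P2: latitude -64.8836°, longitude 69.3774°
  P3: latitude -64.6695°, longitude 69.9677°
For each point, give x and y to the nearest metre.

Web Mercator: x = R·λ, y = R·ln tan(π/4+φ/2), R = 6378137 m.
P1 (-64.6397°, 69.6064°) → (7748549.004, -9514100.531) m.
P2 (-64.8836°, 69.3774°) → (7723056.841, -9577777.817) m.
P3 (-64.6695°, 69.9677°) → (7788768.736, -9521849.940) m.

P1: x 7748549 m, y -9514101 m; P2: x 7723057 m, y -9577778 m; P3: x 7788769 m, y -9521850 m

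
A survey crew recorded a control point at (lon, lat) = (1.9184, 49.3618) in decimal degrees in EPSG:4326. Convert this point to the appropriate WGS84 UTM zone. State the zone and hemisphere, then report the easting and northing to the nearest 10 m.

Zone 31N: E 421460 m, N 5468240 m

Longitude 1.9184° lies in the 6° band [0°, 6°), giving zone 31; latitude is north of the equator, so 31N.
Zone 31 central meridian λ₀ = 6×31 − 183 = 3°; Δλ = -1.0816°.
Transverse Mercator on WGS84 with k₀ = 0.9996 gives E = 421464.344 m, N = 5468239.177 m.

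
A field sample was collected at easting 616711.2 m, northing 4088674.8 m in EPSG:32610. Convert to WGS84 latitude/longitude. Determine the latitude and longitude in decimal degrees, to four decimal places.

lat 36.9369°, lon -121.6894°

Zone 10N: λ₀ = -123°, k₀ = 0.9996, false easting 500000 m.
Meridian distance M = (N − FN)/k₀ = 4090310.9 m.
Inverse transverse Mercator on WGS84 gives φ = 36.93690042°, λ = -121.68939975°.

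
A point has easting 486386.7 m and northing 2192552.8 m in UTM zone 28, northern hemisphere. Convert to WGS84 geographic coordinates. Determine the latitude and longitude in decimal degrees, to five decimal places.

Zone 28N: λ₀ = -15°, k₀ = 0.9996, false easting 500000 m.
Meridian distance M = (N − FN)/k₀ = 2193430.2 m.
Inverse transverse Mercator on WGS84 gives φ = 19.82889999°, λ = -15.12999980°.

lat 19.82890°, lon -15.13000°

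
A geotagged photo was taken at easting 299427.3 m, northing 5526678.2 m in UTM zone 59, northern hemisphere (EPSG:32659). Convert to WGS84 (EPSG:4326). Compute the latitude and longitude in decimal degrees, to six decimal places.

lat 49.858900°, lon 168.209300°

Zone 59N: λ₀ = 171°, k₀ = 0.9996, false easting 500000 m.
Meridian distance M = (N − FN)/k₀ = 5528889.8 m.
Inverse transverse Mercator on WGS84 gives φ = 49.85889986°, λ = 168.20930029°.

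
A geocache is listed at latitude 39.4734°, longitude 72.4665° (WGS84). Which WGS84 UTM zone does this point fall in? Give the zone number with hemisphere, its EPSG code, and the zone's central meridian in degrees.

Zone 43N (EPSG:32643), central meridian 75°

UTM zone = ⌊(λ + 180)/6⌋ + 1; 72.4665° ∈ [72°, 78°) → zone 43.
Hemisphere: N (φ ≥ 0).
Central meridian λ₀ = 6×43 − 183 = 75°.
EPSG code: 32643.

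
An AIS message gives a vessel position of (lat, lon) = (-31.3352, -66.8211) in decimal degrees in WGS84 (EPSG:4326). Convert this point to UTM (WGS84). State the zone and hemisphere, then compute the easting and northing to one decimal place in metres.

Zone 19S: E 707303.0 m, N 6531198.0 m

Longitude -66.8211° lies in the 6° band [-72°, -66°), giving zone 19; latitude is south of the equator, so 19S.
Zone 19 central meridian λ₀ = 6×19 − 183 = -69°; Δλ = +2.1789°.
Transverse Mercator on WGS84 with k₀ = 0.9996 gives E = 707302.951 m, N = 6531198.018 m.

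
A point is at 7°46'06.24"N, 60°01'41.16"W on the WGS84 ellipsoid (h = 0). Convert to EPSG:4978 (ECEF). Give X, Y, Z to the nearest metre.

X 3157310 m, Y -5474820 m, Z 856408 m

WGS84: a = 6378137 m, e² = 0.006694380; N(φ) = a/√(1−e²sin²φ) = 6378527.094 m.
X = (N+h)·cosφ·cosλ = 3157309.532 m; Y = (N+h)·cosφ·sinλ = -5474819.643 m; Z = (N(1−e²)+h)·sinφ = 856408.201 m.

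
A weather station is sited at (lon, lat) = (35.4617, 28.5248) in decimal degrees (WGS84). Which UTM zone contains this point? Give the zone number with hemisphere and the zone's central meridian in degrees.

Zone 36N, central meridian 33°

UTM zone = ⌊(λ + 180)/6⌋ + 1; 35.4617° ∈ [30°, 36°) → zone 36.
Hemisphere: N (φ ≥ 0).
Central meridian λ₀ = 6×36 − 183 = 33°.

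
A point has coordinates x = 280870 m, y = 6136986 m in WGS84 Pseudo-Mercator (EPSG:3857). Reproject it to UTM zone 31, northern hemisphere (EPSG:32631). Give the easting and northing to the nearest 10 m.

E 464550 m, N 5336510 m

Web Mercator inverse (R = 6378137 m) → φ = 48.18079764°, λ = 2.52309814°.
UTM 31N forward: E = 464549.787 m, N = 5336505.402 m.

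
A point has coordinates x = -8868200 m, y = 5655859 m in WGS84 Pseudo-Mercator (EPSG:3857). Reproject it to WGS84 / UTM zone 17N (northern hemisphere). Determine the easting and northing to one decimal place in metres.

Web Mercator inverse (R = 6378137 m) → φ = 45.21769839°, λ = -79.66439603°.
UTM 17N forward: E = 604866.581 m, N = 5008002.017 m.

E 604866.6 m, N 5008002.0 m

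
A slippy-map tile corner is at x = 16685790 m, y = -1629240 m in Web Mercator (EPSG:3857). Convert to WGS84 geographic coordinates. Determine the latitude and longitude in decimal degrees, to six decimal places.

R = 6378137 m. λ = x/R = 149.89100185°.
φ = 2·arctan(exp(y/R)) − 90° = 2·arctan(0.77457) − 90° = -14.47909602°.

lat -14.479096°, lon 149.891002°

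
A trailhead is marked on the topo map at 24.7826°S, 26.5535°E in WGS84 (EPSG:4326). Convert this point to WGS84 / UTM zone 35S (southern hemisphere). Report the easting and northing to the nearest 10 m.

Zone 35 central meridian λ₀ = 6×35 − 183 = 27°; Δλ = -0.4465°.
Transverse Mercator on WGS84 with k₀ = 0.9996 gives E = 454864.559 m, N = 7259050.574 m.

E 454860 m, N 7259050 m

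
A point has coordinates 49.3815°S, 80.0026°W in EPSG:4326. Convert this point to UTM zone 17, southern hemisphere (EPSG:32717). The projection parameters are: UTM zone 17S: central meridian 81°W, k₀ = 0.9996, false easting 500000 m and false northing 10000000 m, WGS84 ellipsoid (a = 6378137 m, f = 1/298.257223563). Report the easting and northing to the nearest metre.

E 572393 m, N 4529655 m

Zone 17 central meridian λ₀ = 6×17 − 183 = -81°; Δλ = +0.9974°.
Transverse Mercator on WGS84 with k₀ = 0.9996 gives E = 572393.001 m, N = 4529654.955 m.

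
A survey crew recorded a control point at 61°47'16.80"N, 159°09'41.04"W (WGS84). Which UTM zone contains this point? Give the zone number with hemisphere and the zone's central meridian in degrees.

Zone 4N, central meridian -159°

UTM zone = ⌊(λ + 180)/6⌋ + 1; -159.1614° ∈ [-162°, -156°) → zone 4.
Hemisphere: N (φ ≥ 0).
Central meridian λ₀ = 6×4 − 183 = -159°.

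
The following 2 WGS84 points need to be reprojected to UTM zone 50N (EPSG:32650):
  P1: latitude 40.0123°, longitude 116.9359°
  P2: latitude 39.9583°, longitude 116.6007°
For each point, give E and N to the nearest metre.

UTM zone 50N: λ₀ = 117°, k₀ = 0.9996.
P1 (40.0123°, 116.9359°) → (494529.425, 4429124.367) m.
P2 (39.9583°, 116.6007°) → (465895.099, 4423205.267) m.

P1: E 494529 m, N 4429124 m; P2: E 465895 m, N 4423205 m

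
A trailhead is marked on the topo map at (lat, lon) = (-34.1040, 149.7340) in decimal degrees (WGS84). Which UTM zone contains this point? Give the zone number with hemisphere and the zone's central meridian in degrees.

Zone 55S, central meridian 147°

UTM zone = ⌊(λ + 180)/6⌋ + 1; 149.7340° ∈ [144°, 150°) → zone 55.
Hemisphere: S (φ < 0).
Central meridian λ₀ = 6×55 − 183 = 147°.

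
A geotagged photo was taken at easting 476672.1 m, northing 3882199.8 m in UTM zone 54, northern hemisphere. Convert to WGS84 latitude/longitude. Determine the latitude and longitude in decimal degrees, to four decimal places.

Zone 54N: λ₀ = 141°, k₀ = 0.9996, false easting 500000 m.
Meridian distance M = (N − FN)/k₀ = 3883753.3 m.
Inverse transverse Mercator on WGS84 gives φ = 35.08229977°, λ = 140.74410022°.

lat 35.0823°, lon 140.7441°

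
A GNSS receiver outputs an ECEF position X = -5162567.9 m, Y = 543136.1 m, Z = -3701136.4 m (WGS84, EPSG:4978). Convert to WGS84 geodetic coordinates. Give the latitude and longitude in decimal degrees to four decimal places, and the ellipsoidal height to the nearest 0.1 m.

lat -35.6702°, lon 173.9942°, h 4477.7 m

λ = atan2(Y, X) = 173.99420035°; p = √(X²+Y²) = 5191060.0 m.
Bowring's method on WGS84 (a = 6378137 m, b = 6356752.314 m) gives φ = -35.67020032°, h = 4477.670 m.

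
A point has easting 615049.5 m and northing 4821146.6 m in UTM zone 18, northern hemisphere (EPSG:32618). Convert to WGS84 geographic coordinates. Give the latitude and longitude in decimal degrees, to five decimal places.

Zone 18N: λ₀ = -75°, k₀ = 0.9996, false easting 500000 m.
Meridian distance M = (N − FN)/k₀ = 4823075.8 m.
Inverse transverse Mercator on WGS84 gives φ = 43.53440017°, λ = -73.57609986°.

lat 43.53440°, lon -73.57610°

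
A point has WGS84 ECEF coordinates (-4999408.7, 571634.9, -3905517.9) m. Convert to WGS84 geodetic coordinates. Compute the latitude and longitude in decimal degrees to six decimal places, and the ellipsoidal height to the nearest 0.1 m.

lat -38.003000°, lon 173.477100°, h -306.1 m

λ = atan2(Y, X) = 173.47709964°; p = √(X²+Y²) = 5031983.1 m.
Bowring's method on WGS84 (a = 6378137 m, b = 6356752.314 m) gives φ = -38.00300012°, h = -306.110 m.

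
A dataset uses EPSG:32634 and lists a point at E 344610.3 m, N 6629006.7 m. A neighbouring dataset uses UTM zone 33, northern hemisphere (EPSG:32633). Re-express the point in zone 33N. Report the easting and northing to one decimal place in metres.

UTM 34N → geographic: φ = 59.76969982°, λ = 18.23280022°.
UTM 33N (λ₀ = 15°) forward: E = 681522.385 m, N = 6630190.013 m.

E 681522.4 m, N 6630190.0 m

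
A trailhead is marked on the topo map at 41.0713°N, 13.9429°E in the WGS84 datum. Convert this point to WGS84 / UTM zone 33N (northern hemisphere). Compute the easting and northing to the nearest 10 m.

E 411190 m, N 4547210 m

Zone 33 central meridian λ₀ = 6×33 − 183 = 15°; Δλ = -1.0571°.
Transverse Mercator on WGS84 with k₀ = 0.9996 gives E = 411191.446 m, N = 4547210.368 m.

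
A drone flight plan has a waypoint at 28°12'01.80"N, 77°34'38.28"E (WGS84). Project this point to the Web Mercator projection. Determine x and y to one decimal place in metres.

x 8635865.5 m, y 3274275.9 m

Web Mercator is spherical with R = a = 6378137 m.
x = R·λ = 6378137 × 1.353979310 = 8635865.533 m.
y = R·ln tan(π/4 + φ/2) = 6378137 × 0.513359285 = 3274275.851 m.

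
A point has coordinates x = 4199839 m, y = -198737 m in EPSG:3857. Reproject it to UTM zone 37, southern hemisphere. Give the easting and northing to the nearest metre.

Web Mercator inverse (R = 6378137 m) → φ = -1.78499603°, λ = 37.72779565°.
UTM 37S forward: E = 358492.058 m, N = 9802654.723 m.

E 358492 m, N 9802655 m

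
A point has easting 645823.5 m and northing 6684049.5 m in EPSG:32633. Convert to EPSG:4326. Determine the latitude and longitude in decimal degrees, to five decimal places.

Zone 33N: λ₀ = 15°, k₀ = 0.9996, false easting 500000 m.
Meridian distance M = (N − FN)/k₀ = 6686724.2 m.
Inverse transverse Mercator on WGS84 gives φ = 60.26689971°, λ = 17.63610078°.

lat 60.26690°, lon 17.63610°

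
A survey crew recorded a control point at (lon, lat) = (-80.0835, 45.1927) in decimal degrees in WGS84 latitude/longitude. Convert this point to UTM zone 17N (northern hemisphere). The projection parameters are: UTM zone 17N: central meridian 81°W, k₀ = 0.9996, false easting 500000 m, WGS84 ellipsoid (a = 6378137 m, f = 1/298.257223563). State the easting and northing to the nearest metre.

E 571992 m, N 5004766 m

Zone 17 central meridian λ₀ = 6×17 − 183 = -81°; Δλ = +0.9165°.
Transverse Mercator on WGS84 with k₀ = 0.9996 gives E = 571991.667 m, N = 5004765.818 m.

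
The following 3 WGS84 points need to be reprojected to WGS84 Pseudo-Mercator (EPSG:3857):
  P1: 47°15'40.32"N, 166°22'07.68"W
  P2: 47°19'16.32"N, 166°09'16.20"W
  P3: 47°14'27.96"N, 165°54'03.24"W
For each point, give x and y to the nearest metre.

P1: x -18520090 m, y 5984813 m; P2: x -18496234 m, y 5994661 m; P3: x -18468004 m, y 5981517 m

Web Mercator: x = R·λ, y = R·ln tan(π/4+φ/2), R = 6378137 m.
P1 (47.2612°, -166.3688°) → (-18520090.100, 5984813.264) m.
P2 (47.3212°, -166.1545°) → (-18496234.333, 5994660.590) m.
P3 (47.2411°, -165.9009°) → (-18468003.710, 5981516.906) m.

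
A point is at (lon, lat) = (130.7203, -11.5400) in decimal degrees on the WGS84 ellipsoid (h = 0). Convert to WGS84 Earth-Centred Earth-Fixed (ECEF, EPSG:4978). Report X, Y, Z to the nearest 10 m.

X -4077320 m, Y 4736930 m, Z -1267590 m

WGS84: a = 6378137 m, e² = 0.006694380; N(φ) = a/√(1−e²sin²φ) = 6378991.569 m.
X = (N+h)·cosφ·cosλ = -4077321.000 m; Y = (N+h)·cosφ·sinλ = 4736927.173 m; Z = (N(1−e²)+h)·sinφ = -1267587.137 m.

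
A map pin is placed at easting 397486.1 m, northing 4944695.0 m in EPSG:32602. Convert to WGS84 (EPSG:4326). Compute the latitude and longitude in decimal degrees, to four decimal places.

lat 44.6483°, lon -172.2928°

Zone 2N: λ₀ = -171°, k₀ = 0.9996, false easting 500000 m.
Meridian distance M = (N − FN)/k₀ = 4946673.7 m.
Inverse transverse Mercator on WGS84 gives φ = 44.64829974°, λ = -172.29279939°.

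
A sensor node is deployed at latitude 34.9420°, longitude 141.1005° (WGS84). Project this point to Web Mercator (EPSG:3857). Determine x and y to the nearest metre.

x 15707236 m, y 4156002 m

Web Mercator is spherical with R = a = 6378137 m.
x = R·λ = 6378137 × 2.462668301 = 15707235.811 m.
y = R·ln tan(π/4 + φ/2) = 6378137 × 0.651601238 = 4156001.966 m.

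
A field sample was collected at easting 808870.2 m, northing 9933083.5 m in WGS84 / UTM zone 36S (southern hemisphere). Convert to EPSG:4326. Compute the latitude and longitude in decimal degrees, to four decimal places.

lat -0.6047°, lon 35.7748°

Zone 36S: λ₀ = 33°, k₀ = 0.9996, false easting 500000 m, false northing 10000000 m.
Meridian distance M = (N − FN)/k₀ = -66943.3 m.
Inverse transverse Mercator on WGS84 gives φ = -0.60469978°, λ = 35.77479969°.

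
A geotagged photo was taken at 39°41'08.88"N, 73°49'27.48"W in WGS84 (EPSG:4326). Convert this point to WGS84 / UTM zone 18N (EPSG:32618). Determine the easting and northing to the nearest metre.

E 600817 m, N 4393546 m

Zone 18 central meridian λ₀ = 6×18 − 183 = -75°; Δλ = +1.1757°.
Transverse Mercator on WGS84 with k₀ = 0.9996 gives E = 600817.175 m, N = 4393545.619 m.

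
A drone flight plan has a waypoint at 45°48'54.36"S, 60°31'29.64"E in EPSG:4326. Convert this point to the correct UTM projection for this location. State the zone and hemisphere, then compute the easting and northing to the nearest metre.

Zone 41S: E 307712 m, N 4923517 m

Longitude 60.5249° lies in the 6° band [60°, 66°), giving zone 41; latitude is south of the equator, so 41S.
Zone 41 central meridian λ₀ = 6×41 − 183 = 63°; Δλ = -2.4751°.
Transverse Mercator on WGS84 with k₀ = 0.9996 gives E = 307711.526 m, N = 4923516.605 m.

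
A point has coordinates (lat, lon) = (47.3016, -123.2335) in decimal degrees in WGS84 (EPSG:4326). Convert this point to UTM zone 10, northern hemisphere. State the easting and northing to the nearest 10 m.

E 482350 m, N 5238710 m

Zone 10 central meridian λ₀ = 6×10 − 183 = -123°; Δλ = -0.2335°.
Transverse Mercator on WGS84 with k₀ = 0.9996 gives E = 482348.173 m, N = 5238707.146 m.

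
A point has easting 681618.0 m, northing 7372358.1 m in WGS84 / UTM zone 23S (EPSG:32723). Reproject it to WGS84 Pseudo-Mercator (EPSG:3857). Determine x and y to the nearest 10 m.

Unproject from UTM 23S (λ₀ = -45°) → φ = -23.74959963°, λ = -43.21800025°.
Web Mercator (R = 6378137 m): x = -4811005.781 m, y = -2722925.284 m.

x -4811010 m, y -2722930 m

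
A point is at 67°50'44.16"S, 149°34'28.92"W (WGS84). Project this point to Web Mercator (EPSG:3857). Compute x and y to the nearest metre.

Web Mercator is spherical with R = a = 6378137 m.
x = R·λ = 6378137 × -2.610570993 = -16650579.440 m.
y = R·ln tan(π/4 + φ/2) = 6378137 × -1.630768909 = -10401267.516 m.

x -16650579 m, y -10401268 m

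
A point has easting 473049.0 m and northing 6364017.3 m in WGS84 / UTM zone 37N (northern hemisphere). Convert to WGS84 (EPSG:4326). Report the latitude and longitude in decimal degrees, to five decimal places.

lat 57.41810°, lon 38.55130°

Zone 37N: λ₀ = 39°, k₀ = 0.9996, false easting 500000 m.
Meridian distance M = (N − FN)/k₀ = 6366563.9 m.
Inverse transverse Mercator on WGS84 gives φ = 57.41809959°, λ = 38.55130083°.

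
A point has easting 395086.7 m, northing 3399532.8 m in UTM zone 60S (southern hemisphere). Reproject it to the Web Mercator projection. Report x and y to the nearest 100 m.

Unproject from UTM 60S (λ₀ = 177°) → φ = -59.52939969°, λ = 175.14520029°.
Web Mercator (R = 6378137 m): x = 19497074.511 m, y = -8295701.034 m.

x 19497100 m, y -8295700 m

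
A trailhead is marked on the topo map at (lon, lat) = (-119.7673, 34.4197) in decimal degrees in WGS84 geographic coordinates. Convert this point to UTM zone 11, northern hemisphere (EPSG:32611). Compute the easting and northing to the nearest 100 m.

E 245700 m, N 3812200 m

Zone 11 central meridian λ₀ = 6×11 − 183 = -117°; Δλ = -2.7673°.
Transverse Mercator on WGS84 with k₀ = 0.9996 gives E = 245673.560 m, N = 3812166.336 m.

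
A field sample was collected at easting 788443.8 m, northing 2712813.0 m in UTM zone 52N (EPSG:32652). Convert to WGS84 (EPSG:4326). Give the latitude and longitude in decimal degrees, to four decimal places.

Zone 52N: λ₀ = 129°, k₀ = 0.9996, false easting 500000 m.
Meridian distance M = (N − FN)/k₀ = 2713898.6 m.
Inverse transverse Mercator on WGS84 gives φ = 24.50230030°, λ = 131.84629954°.

lat 24.5023°, lon 131.8463°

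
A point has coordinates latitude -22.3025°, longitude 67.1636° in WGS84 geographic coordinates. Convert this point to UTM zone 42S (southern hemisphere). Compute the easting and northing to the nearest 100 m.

Zone 42 central meridian λ₀ = 6×42 − 183 = 69°; Δλ = -1.8364°.
Transverse Mercator on WGS84 with k₀ = 0.9996 gives E = 310826.665 m, N = 7532539.154 m.

E 310800 m, N 7532500 m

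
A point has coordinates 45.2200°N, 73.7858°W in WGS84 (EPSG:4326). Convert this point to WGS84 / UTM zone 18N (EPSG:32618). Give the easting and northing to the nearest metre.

E 595331 m, N 5008107 m

Zone 18 central meridian λ₀ = 6×18 − 183 = -75°; Δλ = +1.2142°.
Transverse Mercator on WGS84 with k₀ = 0.9996 gives E = 595330.562 m, N = 5008107.133 m.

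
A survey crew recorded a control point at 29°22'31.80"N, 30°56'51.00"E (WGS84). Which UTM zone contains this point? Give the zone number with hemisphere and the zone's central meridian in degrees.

Zone 36N, central meridian 33°

UTM zone = ⌊(λ + 180)/6⌋ + 1; 30.9475° ∈ [30°, 36°) → zone 36.
Hemisphere: N (φ ≥ 0).
Central meridian λ₀ = 6×36 − 183 = 33°.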